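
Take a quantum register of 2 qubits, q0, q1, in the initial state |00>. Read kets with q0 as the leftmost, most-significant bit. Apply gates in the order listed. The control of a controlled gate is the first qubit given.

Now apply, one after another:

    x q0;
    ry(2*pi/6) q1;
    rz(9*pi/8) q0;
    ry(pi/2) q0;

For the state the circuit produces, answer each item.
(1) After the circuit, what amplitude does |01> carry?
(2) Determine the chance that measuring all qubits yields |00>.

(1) |01> carries amplitude -sqrt(2)*exp(9*I*pi/16)/4 in the final state.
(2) Outcome |00> occurs with probability 3/8.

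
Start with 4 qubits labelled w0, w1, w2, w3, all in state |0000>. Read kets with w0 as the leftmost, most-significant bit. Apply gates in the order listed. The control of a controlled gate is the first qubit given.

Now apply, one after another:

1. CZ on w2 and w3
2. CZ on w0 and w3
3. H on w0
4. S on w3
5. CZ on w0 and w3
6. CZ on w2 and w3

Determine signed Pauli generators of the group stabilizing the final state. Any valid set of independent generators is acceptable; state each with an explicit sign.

The stabilizer group can be generated by +XIII, +IZII, +IIZI, +IIIZ, among other valid generating sets.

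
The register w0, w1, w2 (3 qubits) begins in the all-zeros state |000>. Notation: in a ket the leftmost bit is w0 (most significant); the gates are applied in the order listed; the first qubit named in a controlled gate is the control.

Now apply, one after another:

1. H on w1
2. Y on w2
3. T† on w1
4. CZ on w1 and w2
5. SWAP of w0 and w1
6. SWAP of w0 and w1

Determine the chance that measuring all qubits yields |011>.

The probability of measuring |011> is 1/2. Key observation: steps 5-6 multiply out to the identity, so the circuit reduces to the remaining gates.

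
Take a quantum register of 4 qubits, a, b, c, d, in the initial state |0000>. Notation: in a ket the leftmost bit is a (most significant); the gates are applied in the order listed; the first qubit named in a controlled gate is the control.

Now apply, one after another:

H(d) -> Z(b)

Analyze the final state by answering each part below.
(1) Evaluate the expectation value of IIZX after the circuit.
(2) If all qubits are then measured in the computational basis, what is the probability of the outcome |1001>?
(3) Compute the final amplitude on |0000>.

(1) The expectation value of IIZX is 1.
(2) The probability of measuring |1001> is 0.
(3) The amplitude on |0000> is sqrt(2)/2.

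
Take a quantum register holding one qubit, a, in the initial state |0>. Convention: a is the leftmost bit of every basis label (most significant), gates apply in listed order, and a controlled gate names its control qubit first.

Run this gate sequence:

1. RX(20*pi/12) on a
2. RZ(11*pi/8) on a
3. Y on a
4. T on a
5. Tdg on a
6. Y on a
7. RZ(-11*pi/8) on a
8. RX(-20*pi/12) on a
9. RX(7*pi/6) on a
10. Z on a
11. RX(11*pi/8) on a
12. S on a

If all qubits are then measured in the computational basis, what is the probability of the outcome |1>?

Outcome |1> occurs with probability -sqrt(sqrt(2) + 2)/8 - sqrt(6 - 3*sqrt(2))/8 + 1/2. Key observation: steps 1-8 multiply out to the identity, so the circuit reduces to the remaining gates.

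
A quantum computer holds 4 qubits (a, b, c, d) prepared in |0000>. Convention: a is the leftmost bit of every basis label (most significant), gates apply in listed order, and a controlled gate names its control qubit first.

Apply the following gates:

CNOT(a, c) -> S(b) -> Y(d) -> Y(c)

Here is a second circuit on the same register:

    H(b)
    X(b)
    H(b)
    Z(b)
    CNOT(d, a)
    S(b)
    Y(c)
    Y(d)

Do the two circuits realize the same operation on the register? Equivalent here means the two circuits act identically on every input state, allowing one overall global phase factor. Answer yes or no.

No, they are not equivalent — no single phase factor reconciles the two unitaries.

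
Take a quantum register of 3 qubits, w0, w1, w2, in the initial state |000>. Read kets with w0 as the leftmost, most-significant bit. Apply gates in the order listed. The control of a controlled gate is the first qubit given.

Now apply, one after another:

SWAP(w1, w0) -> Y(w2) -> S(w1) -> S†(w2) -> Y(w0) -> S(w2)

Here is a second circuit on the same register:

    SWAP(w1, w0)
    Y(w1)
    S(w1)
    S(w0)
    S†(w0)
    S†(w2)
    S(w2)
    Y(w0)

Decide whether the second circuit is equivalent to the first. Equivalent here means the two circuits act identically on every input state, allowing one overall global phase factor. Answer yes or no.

No — the two circuits implement different unitaries, even allowing a global phase.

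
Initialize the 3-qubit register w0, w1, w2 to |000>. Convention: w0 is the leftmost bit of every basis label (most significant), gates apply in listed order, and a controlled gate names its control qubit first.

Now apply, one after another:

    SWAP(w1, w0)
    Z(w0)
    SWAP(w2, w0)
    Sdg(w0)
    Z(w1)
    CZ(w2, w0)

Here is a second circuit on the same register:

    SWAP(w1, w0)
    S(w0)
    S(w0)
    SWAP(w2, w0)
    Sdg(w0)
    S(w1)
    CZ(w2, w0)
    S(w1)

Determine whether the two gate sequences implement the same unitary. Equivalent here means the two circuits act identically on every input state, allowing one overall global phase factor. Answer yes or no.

Yes: on every input state the two circuits agree up to one overall phase factor.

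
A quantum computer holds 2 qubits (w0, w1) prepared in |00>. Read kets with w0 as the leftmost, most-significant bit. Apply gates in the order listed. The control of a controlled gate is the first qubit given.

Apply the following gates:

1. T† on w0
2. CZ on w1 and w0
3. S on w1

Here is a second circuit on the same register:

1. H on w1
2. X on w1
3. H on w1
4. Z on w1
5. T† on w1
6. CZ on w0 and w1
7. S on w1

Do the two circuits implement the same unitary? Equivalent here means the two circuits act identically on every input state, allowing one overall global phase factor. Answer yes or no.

No, they are not equivalent — no single phase factor reconciles the two unitaries.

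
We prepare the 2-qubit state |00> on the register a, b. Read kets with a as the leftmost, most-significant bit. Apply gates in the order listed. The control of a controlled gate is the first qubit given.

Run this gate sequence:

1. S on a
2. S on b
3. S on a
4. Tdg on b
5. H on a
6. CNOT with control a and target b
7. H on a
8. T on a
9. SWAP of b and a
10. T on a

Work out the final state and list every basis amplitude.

The resulting statevector has amplitude 1/2 on |00>, exp(I*pi/4)/2 on |01>, exp(I*pi/4)/2 on |10>, -I/2 on |11>.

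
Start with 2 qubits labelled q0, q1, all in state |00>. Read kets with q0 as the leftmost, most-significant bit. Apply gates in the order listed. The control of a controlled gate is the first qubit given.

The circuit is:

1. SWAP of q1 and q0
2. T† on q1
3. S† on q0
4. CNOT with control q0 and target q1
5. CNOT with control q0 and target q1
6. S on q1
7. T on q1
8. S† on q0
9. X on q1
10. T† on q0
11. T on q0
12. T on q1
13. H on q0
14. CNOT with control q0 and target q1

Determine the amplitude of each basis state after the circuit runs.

After the circuit, the state carries amplitude 0 on |00>, sqrt(2)*exp(I*pi/4)/2 on |01>, sqrt(2)*exp(I*pi/4)/2 on |10>, 0 on |11>.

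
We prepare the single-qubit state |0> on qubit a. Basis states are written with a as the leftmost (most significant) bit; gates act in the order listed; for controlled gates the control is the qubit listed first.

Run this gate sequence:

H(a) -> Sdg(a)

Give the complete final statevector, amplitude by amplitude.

After the circuit, the state carries amplitude sqrt(2)/2 on |0>, -sqrt(2)*I/2 on |1>.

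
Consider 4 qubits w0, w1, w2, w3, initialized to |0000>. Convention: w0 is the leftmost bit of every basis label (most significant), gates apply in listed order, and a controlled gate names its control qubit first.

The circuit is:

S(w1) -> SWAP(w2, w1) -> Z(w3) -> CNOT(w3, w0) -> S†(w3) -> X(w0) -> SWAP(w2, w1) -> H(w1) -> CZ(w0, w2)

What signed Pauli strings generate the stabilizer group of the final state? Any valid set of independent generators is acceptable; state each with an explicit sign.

The stabilizer group can be generated by +IXII, -ZIII, +IIZI, +IIIZ, among other valid generating sets.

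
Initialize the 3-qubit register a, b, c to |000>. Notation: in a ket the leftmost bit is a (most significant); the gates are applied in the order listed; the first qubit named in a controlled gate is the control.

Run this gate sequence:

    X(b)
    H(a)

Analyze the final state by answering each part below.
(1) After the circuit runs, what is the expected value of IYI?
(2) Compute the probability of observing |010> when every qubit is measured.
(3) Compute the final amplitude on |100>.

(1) The expectation value of IYI is 0.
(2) The probability of measuring |010> is 1/2.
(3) The amplitude on |100> is 0.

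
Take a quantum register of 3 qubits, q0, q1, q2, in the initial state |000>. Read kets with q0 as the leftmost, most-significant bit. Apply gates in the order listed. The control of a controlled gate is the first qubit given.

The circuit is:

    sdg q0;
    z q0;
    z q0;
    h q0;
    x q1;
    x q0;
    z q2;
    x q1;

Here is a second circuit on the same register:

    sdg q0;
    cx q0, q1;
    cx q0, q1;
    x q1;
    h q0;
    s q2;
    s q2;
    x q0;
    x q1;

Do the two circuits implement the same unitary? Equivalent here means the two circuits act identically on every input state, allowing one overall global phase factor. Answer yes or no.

Yes — the two circuits implement the same unitary up to a global phase.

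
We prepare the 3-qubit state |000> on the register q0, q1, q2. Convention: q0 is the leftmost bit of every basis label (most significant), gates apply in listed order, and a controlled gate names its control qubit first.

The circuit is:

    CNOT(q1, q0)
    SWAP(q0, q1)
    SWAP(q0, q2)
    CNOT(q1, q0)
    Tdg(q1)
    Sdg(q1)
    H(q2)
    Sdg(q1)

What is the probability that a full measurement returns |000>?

A full measurement returns |000> with probability 1/2.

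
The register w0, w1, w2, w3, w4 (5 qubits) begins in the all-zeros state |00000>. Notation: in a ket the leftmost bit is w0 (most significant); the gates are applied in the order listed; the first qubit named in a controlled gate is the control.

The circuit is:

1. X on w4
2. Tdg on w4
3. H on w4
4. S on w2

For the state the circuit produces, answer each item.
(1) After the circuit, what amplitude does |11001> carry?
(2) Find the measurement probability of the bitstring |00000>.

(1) |11001> carries amplitude 0 in the final state.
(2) A full measurement returns |00000> with probability 1/2.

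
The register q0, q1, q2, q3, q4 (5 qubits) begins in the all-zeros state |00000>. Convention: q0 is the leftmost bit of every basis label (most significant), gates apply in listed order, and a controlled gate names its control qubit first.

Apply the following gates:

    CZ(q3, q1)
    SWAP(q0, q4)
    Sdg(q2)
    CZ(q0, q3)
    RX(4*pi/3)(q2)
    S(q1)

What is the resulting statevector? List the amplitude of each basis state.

The resulting statevector has amplitude -1/2 on |00000>, -sqrt(3)*I/2 on |00100>, and 0 on every other basis state.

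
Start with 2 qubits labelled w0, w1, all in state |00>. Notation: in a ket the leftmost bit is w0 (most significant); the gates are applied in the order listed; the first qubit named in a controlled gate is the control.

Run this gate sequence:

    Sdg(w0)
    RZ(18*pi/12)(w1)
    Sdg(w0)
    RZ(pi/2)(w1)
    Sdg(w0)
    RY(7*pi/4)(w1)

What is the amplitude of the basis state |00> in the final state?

|00> carries amplitude sqrt(sqrt(2) + 2)/2 in the final state.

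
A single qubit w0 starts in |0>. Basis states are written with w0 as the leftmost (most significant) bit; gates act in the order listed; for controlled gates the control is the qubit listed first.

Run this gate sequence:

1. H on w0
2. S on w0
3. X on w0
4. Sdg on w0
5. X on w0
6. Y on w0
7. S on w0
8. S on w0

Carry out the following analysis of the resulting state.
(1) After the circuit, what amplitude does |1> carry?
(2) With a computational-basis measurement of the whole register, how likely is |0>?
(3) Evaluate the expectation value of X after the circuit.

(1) The amplitude on |1> is -sqrt(2)/2.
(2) A full measurement returns |0> with probability 1/2.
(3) In the final state, X has expectation -1.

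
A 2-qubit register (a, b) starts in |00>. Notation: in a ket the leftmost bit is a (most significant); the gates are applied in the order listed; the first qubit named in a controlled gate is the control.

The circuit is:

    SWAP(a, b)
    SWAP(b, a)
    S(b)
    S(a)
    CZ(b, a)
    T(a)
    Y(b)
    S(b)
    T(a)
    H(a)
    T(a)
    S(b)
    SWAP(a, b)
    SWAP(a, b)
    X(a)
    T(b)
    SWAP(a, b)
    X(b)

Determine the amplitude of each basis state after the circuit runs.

The resulting statevector has amplitude 0 on |00>, 0 on |01>, -sqrt(2)*exp(3*I*pi/4)/2 on |10>, sqrt(2)/2 on |11>. Key observation: gates 13-14 undo each other exactly, leaving only the rest of the circuit to track.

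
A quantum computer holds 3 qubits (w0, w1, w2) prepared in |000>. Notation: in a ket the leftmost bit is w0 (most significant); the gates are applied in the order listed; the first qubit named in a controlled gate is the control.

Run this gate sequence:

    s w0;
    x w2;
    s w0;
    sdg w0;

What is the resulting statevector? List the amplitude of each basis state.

The final amplitudes are 1 on |001>, and 0 on every other basis state. Key observation: steps 3-4 multiply out to the identity, so the circuit reduces to the remaining gates.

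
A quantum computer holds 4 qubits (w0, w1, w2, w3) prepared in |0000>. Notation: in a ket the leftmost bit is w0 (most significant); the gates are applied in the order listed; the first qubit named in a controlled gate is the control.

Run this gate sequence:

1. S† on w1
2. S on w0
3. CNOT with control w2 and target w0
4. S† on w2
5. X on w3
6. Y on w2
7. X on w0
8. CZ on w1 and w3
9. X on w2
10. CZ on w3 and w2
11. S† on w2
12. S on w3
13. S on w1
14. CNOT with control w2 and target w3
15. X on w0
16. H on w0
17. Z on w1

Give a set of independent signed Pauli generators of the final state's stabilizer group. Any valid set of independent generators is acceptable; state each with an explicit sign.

The stabilizer group can be generated by +XIII, +IZII, +IIZI, -IIIZ, among other valid generating sets.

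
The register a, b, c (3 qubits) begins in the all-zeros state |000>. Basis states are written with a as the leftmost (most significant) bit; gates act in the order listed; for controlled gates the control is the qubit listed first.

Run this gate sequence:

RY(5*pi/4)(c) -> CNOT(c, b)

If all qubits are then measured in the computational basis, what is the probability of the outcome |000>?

The probability of measuring |000> is 1/2 - sqrt(2)/4.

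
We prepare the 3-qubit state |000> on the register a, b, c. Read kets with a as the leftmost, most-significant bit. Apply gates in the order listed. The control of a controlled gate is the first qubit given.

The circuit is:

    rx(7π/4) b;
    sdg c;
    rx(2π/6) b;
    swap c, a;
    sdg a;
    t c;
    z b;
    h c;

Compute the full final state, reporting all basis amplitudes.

After the circuit, the state carries amplitude -sqrt(6*sqrt(2) + 12)/8 - sqrt(4 - 2*sqrt(2))/8 on |000>, -sqrt(6*sqrt(2) + 12)/8 - sqrt(4 - 2*sqrt(2))/8 on |001>, -I*sqrt(2*sqrt(2) + 4)/8 + I*sqrt(12 - 6*sqrt(2))/8 on |010>, -I*sqrt(2*sqrt(2) + 4)/8 + I*sqrt(12 - 6*sqrt(2))/8 on |011>, 0 on |100>, 0 on |101>, 0 on |110>, 0 on |111>.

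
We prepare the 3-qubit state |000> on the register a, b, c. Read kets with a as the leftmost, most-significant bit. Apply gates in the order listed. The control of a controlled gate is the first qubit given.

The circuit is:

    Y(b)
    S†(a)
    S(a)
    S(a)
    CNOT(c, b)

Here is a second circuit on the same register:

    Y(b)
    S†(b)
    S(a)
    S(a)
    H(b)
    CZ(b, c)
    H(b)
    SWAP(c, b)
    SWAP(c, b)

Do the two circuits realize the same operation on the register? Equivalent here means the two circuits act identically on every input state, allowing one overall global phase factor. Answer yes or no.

No: there is an input state on which the two circuits produce genuinely different outputs (not merely differing by a phase).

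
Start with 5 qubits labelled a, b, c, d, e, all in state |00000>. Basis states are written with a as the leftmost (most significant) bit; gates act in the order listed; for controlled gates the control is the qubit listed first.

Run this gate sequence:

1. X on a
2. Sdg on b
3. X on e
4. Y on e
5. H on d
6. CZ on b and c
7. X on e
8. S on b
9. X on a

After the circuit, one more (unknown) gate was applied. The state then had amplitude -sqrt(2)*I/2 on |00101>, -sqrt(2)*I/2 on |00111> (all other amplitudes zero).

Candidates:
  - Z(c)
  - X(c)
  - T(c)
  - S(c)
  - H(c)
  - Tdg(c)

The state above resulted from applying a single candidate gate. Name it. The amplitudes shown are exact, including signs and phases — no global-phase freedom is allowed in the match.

It was X(c) that produced the state shown.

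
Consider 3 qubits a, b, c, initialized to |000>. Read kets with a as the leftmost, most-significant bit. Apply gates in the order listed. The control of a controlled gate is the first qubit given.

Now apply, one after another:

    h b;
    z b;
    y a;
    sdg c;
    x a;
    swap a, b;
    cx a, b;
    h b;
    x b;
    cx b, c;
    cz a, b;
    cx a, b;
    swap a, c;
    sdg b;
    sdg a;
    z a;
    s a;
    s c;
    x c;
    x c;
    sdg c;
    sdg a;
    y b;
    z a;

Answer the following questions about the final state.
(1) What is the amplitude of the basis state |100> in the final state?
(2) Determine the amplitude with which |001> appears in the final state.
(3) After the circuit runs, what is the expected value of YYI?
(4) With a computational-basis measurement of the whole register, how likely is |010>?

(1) The amplitude on |100> is -1/2. Key observation: the block from step 17 through step 22 cancels to the identity and can be dropped.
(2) The amplitude on |001> is -I/2.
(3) The observable YYI averages to 1.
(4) Outcome |010> occurs with probability 1/4.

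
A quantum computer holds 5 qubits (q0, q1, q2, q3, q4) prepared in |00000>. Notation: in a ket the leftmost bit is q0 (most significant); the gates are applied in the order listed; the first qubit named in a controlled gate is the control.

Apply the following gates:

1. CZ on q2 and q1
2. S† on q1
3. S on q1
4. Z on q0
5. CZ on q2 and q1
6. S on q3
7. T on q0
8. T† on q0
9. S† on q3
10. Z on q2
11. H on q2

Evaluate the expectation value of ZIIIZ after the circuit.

The expectation value of ZIIIZ is 1. Key observation: gates 6-9 undo each other exactly, leaving only the rest of the circuit to track.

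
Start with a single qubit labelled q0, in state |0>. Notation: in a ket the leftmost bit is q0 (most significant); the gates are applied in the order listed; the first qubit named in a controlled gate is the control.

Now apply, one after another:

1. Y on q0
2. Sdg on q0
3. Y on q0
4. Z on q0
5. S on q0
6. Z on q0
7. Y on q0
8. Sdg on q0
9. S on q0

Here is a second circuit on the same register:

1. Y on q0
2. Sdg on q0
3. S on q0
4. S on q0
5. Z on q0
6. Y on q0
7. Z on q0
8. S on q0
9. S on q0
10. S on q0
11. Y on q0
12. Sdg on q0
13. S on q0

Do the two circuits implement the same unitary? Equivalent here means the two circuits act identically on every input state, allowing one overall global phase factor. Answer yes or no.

Yes, they are equivalent — the unitaries differ by at most a global phase.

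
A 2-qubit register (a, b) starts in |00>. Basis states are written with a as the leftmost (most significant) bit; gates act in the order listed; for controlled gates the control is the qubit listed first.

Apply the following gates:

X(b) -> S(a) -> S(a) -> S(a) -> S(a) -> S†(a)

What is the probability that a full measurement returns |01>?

Outcome |01> occurs with probability 1. Key observation: the block from step 2 through step 5 cancels to the identity and can be dropped.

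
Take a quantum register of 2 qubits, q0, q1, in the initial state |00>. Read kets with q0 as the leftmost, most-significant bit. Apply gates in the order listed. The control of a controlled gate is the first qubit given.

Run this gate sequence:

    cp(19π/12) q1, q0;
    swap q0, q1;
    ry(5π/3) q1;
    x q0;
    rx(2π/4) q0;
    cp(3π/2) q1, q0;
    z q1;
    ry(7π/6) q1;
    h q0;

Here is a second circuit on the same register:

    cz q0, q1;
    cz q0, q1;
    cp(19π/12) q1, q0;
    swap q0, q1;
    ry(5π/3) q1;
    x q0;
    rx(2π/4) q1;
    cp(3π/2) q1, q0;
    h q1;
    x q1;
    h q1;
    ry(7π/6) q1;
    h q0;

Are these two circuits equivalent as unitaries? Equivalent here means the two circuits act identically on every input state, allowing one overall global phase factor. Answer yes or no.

No: there is an input state on which the two circuits produce genuinely different outputs (not merely differing by a phase).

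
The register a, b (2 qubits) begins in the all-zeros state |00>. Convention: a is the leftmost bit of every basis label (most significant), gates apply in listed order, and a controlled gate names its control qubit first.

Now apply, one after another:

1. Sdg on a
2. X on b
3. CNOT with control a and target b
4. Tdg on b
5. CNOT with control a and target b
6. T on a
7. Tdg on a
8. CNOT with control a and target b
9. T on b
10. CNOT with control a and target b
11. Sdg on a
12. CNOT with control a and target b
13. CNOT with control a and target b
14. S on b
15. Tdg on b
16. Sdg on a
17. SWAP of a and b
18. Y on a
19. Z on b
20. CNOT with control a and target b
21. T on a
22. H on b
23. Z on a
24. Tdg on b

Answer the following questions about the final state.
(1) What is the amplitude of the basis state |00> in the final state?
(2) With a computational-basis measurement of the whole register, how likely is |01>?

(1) The final state's coefficient on |00> equals -sqrt(2)*exp(3*I*pi/4)/2.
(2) A full measurement returns |01> with probability 1/2.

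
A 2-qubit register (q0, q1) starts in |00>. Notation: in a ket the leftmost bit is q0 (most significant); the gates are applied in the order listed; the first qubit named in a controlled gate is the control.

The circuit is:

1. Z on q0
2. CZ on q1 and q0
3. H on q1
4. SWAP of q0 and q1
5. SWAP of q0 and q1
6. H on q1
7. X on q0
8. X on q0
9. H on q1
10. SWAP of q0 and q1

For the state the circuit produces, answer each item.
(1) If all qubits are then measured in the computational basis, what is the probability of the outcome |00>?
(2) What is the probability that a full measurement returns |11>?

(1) Outcome |00> occurs with probability 1/2. Key observation: the block from step 5 through step 10 cancels to the identity and can be dropped.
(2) Outcome |11> occurs with probability 0.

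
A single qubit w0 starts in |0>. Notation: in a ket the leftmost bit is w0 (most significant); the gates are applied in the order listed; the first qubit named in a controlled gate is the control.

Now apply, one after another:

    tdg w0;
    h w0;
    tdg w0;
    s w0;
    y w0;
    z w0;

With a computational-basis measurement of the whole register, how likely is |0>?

A full measurement returns |0> with probability 1/2.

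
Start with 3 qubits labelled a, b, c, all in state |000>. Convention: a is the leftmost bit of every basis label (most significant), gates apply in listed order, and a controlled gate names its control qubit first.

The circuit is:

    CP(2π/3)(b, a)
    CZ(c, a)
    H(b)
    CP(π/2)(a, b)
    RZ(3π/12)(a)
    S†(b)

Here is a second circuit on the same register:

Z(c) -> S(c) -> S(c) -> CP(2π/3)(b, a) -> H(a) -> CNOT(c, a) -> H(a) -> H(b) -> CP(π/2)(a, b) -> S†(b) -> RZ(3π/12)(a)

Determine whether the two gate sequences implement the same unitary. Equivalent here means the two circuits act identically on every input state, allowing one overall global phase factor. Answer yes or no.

Yes, they are equivalent — the unitaries differ by at most a global phase.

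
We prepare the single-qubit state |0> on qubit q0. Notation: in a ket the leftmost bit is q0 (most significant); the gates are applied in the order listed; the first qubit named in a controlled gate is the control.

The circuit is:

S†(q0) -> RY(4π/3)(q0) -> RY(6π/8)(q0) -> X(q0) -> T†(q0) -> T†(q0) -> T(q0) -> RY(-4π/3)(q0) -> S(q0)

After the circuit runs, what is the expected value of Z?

In the final state, Z has expectation -3/8 + sqrt(2)/8 + sqrt(3)/8 + sqrt(6)/8.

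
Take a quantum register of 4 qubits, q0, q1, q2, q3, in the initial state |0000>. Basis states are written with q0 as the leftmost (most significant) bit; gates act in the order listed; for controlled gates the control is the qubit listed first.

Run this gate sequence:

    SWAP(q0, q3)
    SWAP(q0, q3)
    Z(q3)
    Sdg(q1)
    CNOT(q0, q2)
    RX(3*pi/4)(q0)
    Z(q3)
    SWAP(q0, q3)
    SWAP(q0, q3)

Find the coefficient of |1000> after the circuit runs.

The amplitude on |1000> is -I*sqrt(sqrt(2) + 2)/2.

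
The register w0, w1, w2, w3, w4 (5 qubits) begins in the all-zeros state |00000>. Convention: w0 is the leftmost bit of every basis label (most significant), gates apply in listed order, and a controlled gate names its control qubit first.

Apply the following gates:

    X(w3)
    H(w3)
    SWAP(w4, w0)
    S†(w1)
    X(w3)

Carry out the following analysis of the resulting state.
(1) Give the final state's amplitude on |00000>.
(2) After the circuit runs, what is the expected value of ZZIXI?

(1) |00000> carries amplitude -sqrt(2)/2 in the final state.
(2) The expectation value of ZZIXI is -1.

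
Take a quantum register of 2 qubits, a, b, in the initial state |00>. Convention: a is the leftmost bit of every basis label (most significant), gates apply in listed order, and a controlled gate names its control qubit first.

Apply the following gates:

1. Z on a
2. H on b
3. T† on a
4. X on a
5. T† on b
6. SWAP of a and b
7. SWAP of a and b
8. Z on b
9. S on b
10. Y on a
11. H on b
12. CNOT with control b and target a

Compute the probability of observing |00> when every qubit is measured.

The probability of measuring |00> is 1/2 - sqrt(2)/4.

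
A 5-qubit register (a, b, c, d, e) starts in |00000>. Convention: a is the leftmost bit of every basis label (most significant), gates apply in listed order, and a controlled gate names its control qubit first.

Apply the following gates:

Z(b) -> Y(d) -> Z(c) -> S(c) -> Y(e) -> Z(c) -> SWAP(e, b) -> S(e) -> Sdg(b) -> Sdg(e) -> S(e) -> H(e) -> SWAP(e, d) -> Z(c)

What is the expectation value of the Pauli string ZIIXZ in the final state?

The expectation value of ZIIXZ is -1.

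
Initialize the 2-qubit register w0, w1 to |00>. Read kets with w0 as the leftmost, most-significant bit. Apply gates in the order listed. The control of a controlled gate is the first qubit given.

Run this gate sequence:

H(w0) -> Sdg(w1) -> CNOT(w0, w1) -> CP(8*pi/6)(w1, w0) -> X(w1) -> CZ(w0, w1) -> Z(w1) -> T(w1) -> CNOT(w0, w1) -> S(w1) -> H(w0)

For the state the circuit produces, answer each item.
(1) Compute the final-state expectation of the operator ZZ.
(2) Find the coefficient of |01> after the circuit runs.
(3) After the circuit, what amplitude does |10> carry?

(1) The expectation value of ZZ is -sqrt(6)/4 - sqrt(2)/4.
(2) |01> carries amplitude -exp(3*I*pi/4)/2 - exp(5*I*pi/6)/2 in the final state.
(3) The final state's coefficient on |10> equals 0.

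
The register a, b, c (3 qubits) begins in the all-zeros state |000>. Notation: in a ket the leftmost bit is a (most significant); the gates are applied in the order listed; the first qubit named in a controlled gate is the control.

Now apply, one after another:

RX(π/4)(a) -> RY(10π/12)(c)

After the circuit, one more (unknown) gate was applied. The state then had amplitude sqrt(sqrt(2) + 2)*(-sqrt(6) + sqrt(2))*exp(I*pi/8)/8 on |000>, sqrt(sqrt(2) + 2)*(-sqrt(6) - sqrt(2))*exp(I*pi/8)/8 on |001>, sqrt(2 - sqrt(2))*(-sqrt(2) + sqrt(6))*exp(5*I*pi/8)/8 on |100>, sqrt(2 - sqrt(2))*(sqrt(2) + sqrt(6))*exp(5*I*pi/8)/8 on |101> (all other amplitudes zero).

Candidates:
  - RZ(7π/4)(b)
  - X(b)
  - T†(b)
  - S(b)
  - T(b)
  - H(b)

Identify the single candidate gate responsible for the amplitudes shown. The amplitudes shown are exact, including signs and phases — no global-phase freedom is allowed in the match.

The applied gate was RZ(7π/4)(b).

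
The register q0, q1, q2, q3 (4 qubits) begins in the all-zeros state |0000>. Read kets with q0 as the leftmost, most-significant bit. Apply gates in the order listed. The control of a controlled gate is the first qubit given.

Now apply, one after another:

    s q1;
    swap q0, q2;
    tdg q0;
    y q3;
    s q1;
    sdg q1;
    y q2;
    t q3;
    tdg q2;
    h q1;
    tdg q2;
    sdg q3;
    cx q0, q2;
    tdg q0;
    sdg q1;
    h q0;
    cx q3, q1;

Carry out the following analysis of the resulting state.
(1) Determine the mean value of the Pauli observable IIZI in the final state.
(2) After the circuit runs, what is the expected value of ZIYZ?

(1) In the final state, IIZI has expectation -1. Key observation: steps 5-6 multiply out to the identity, so the circuit reduces to the remaining gates.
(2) The expectation value of ZIYZ is 0.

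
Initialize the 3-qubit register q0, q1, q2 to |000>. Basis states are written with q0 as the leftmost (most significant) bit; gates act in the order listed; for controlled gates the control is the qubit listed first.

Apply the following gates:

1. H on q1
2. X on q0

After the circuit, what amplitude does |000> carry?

|000> carries amplitude 0 in the final state.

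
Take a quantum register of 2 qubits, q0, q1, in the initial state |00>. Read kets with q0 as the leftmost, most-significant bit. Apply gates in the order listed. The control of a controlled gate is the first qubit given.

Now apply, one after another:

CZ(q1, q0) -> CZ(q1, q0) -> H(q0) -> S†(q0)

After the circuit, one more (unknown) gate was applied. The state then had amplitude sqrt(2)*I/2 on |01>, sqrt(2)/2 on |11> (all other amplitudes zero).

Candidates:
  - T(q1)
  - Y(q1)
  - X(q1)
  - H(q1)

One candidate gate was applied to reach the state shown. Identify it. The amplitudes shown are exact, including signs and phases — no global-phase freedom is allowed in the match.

The unique candidate consistent with the amplitudes is Y(q1).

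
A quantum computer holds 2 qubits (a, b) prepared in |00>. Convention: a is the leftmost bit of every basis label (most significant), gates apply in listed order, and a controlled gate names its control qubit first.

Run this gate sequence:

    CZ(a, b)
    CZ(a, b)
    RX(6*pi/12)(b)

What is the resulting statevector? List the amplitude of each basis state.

The resulting statevector has amplitude sqrt(2)/2 on |00>, -sqrt(2)*I/2 on |01>, 0 on |10>, 0 on |11>.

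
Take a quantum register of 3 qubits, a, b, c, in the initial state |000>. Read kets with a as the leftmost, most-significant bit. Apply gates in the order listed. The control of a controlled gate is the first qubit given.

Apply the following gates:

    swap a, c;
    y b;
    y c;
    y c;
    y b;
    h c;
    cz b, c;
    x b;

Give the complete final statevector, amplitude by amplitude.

The final amplitudes are sqrt(2)/2 on |010>, sqrt(2)/2 on |011>, and 0 on every other basis state. Key observation: the block from step 2 through step 5 cancels to the identity and can be dropped.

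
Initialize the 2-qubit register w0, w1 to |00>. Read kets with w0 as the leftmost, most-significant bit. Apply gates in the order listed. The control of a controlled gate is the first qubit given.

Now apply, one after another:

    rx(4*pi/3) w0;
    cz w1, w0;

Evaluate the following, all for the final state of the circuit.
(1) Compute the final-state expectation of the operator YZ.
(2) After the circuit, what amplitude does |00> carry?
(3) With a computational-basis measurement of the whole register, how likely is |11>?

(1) The expectation value of YZ is sqrt(3)/2.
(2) The final state's coefficient on |00> equals -1/2.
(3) The probability of measuring |11> is 0.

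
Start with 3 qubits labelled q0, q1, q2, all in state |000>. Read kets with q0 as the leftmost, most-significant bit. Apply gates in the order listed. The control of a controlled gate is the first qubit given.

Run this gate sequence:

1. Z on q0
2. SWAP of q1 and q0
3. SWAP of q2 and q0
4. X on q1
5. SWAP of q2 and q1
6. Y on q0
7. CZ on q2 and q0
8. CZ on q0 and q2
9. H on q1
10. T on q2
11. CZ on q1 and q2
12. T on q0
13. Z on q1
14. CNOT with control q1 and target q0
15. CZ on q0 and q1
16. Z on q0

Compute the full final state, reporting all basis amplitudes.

The final amplitudes are -sqrt(2)/2 on |011>, sqrt(2)/2 on |101>, and 0 on every other basis state.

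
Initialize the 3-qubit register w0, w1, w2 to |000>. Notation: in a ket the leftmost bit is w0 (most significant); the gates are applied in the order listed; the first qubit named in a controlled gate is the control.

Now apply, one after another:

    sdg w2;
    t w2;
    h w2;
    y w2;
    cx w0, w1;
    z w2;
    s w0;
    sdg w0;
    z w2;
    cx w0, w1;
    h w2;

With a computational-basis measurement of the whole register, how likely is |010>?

Outcome |010> occurs with probability 0. Key observation: gates 5-10 undo each other exactly, leaving only the rest of the circuit to track.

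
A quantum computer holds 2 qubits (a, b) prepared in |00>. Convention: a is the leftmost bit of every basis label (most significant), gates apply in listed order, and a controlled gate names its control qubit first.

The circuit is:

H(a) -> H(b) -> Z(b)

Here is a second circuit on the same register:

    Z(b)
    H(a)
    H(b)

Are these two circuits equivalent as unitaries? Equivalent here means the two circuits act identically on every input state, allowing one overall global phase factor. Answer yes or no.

No: there is an input state on which the two circuits produce genuinely different outputs (not merely differing by a phase).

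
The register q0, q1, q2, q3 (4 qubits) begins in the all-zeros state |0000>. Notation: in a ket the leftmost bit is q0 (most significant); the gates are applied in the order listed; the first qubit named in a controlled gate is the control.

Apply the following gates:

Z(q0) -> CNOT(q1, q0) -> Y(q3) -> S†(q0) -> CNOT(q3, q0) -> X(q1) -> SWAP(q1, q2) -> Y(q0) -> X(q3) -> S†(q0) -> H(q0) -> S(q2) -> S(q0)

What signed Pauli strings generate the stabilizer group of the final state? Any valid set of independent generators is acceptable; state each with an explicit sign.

One valid set of independent stabilizer generators is +YIII, +IZII, -IIZI, +IIIZ (any independent generating set of the same group is equally correct).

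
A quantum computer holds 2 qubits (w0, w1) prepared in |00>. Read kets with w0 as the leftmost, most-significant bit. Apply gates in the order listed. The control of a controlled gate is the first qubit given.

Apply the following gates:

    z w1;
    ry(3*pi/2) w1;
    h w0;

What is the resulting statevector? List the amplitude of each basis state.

The resulting statevector has amplitude -1/2 on |00>, 1/2 on |01>, -1/2 on |10>, 1/2 on |11>.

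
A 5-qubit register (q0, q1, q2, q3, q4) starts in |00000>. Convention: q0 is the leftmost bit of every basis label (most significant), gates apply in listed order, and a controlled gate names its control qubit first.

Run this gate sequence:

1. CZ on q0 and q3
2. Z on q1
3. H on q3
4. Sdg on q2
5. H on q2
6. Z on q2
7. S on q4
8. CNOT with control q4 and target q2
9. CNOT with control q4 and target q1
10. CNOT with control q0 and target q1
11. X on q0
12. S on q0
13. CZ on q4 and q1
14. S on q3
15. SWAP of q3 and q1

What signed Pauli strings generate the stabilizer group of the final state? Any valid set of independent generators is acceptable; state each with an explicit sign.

The stabilizer group can be generated by +IYIII, -IIXII, -ZIIII, +IIIZI, +IIIIZ, among other valid generating sets.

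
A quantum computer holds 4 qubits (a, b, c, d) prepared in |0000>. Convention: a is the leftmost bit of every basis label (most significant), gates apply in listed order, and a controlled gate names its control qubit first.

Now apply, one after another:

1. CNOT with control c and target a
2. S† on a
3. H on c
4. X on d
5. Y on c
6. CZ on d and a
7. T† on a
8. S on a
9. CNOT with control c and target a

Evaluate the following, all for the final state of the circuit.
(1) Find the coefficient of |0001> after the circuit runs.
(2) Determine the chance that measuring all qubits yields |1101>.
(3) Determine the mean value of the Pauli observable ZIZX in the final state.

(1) The final state's coefficient on |0001> equals -sqrt(2)*I/2.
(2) The probability of measuring |1101> is 0.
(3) In the final state, ZIZX has expectation 0.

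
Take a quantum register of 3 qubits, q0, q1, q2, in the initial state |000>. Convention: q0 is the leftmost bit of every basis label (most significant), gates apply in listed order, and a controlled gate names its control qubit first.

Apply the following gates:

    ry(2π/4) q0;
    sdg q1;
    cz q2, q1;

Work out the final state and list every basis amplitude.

After the circuit, the state carries amplitude sqrt(2)/2 on |000>, sqrt(2)/2 on |100>, and 0 on every other basis state.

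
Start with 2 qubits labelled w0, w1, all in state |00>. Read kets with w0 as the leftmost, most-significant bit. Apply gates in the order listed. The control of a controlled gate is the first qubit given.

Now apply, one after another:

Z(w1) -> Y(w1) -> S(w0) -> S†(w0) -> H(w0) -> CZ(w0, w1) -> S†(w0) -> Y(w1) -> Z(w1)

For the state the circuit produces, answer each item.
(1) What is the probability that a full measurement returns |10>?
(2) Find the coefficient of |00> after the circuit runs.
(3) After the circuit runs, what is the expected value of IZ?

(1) Outcome |10> occurs with probability 1/2.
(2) |00> carries amplitude sqrt(2)/2 in the final state.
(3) The observable IZ averages to 1.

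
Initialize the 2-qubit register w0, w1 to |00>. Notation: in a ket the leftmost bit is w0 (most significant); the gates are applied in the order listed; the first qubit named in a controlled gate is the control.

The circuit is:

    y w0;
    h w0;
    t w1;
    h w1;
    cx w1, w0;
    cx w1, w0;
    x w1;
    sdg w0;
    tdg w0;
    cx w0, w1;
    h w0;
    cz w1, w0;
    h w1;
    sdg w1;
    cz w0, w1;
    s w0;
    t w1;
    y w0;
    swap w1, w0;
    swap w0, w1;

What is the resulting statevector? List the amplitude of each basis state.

After the circuit, the state carries amplitude 0 on |00>, -exp(I*pi/4)/2 + I/2 on |01>, -1/2 - exp(I*pi/4)/2 on |10>, 0 on |11>.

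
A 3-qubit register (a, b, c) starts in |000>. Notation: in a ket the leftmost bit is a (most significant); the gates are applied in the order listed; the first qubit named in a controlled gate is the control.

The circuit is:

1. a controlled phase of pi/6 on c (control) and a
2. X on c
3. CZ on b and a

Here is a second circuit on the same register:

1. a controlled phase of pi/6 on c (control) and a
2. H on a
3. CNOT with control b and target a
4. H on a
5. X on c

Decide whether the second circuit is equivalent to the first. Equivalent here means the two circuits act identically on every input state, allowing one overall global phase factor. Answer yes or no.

Yes — the two circuits implement the same unitary up to a global phase.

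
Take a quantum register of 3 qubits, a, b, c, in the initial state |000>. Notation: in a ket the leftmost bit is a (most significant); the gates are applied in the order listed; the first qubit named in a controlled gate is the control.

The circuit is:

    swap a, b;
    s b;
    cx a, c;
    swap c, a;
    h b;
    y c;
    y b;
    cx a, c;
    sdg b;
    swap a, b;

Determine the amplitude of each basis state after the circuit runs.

After the circuit, the state carries amplitude sqrt(2)/2 on |001>, sqrt(2)*I/2 on |101>, and 0 on every other basis state.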